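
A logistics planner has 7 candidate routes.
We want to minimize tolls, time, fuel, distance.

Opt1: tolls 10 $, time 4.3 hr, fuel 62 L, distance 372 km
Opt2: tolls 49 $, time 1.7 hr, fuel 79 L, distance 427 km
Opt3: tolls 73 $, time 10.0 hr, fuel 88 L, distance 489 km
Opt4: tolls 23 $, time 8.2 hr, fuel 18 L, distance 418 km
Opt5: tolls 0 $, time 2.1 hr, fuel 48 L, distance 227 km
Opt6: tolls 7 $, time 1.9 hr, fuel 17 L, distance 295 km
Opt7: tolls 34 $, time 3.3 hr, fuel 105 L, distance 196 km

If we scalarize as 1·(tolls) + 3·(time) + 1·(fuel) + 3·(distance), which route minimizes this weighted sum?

Opt5

Opt1: 1·10 + 3·4.3 + 1·62 + 3·372 = 1200.9
Opt2: 1·49 + 3·1.7 + 1·79 + 3·427 = 1414.1
Opt3: 1·73 + 3·10.0 + 1·88 + 3·489 = 1658.0
Opt4: 1·23 + 3·8.2 + 1·18 + 3·418 = 1319.6
Opt5: 1·0 + 3·2.1 + 1·48 + 3·227 = 735.3
Opt6: 1·7 + 3·1.9 + 1·17 + 3·295 = 914.7
Opt7: 1·34 + 3·3.3 + 1·105 + 3·196 = 736.9
Lowest: Opt5 at 735.3.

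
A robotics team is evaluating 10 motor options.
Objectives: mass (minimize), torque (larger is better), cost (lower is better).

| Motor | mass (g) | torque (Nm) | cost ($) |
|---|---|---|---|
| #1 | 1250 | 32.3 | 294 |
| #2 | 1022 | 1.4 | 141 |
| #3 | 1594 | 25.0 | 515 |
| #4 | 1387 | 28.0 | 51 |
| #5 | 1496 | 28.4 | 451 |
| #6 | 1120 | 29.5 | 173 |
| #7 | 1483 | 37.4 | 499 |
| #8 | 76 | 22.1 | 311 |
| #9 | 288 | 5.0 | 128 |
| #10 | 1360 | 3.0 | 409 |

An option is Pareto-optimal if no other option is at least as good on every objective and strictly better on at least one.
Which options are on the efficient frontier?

#1, #4, #6, #7, #8, #9

#1: not dominated.
#2: dominated by #9 (mass 288≤1022, torque 5.0≥1.4, cost 128≤141).
#3: dominated by #1 (mass 1250≤1594, torque 32.3≥25.0, cost 294≤515).
#4: not dominated (best cost).
#5: dominated by #1 (mass 1250≤1496, torque 32.3≥28.4, cost 294≤451).
#6: not dominated.
#7: not dominated (best torque).
#8: not dominated (best mass).
#9: not dominated.
#10: dominated by #1 (mass 1250≤1360, torque 32.3≥3.0, cost 294≤409).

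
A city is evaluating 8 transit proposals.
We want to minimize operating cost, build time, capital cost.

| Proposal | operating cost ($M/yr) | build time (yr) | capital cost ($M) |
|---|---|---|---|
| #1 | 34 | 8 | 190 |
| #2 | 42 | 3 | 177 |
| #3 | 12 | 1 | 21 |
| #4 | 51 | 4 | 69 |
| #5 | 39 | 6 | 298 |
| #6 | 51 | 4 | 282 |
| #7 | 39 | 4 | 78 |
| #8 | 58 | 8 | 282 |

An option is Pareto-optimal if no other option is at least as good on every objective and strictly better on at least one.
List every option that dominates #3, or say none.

none

#1: worse on operating cost (34 vs 12).
#2: worse on operating cost (42 vs 12).
#4: worse on operating cost (51 vs 12).
#5: worse on operating cost (39 vs 12).
#6: worse on operating cost (51 vs 12).
#7: worse on operating cost (39 vs 12).
#8: worse on operating cost (58 vs 12).
No option dominates #3.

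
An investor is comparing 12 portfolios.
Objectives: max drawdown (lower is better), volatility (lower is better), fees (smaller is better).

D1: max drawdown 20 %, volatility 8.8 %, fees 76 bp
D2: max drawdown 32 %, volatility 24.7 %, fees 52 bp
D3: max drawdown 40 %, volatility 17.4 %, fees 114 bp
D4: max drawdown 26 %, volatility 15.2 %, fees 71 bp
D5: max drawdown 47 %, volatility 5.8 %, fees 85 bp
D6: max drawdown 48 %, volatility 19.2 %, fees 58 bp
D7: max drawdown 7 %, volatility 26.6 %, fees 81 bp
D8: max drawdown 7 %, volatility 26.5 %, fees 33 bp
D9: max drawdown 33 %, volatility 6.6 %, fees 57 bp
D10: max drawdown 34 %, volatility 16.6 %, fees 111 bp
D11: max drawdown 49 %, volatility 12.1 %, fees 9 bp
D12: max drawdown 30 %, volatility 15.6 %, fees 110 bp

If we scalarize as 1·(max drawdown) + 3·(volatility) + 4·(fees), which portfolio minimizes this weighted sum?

D1: 1·20 + 3·8.8 + 4·76 = 350.4
D2: 1·32 + 3·24.7 + 4·52 = 314.1
D3: 1·40 + 3·17.4 + 4·114 = 548.2
D4: 1·26 + 3·15.2 + 4·71 = 355.6
D5: 1·47 + 3·5.8 + 4·85 = 404.4
D6: 1·48 + 3·19.2 + 4·58 = 337.6
D7: 1·7 + 3·26.6 + 4·81 = 410.8
D8: 1·7 + 3·26.5 + 4·33 = 218.5
D9: 1·33 + 3·6.6 + 4·57 = 280.8
D10: 1·34 + 3·16.6 + 4·111 = 527.8
D11: 1·49 + 3·12.1 + 4·9 = 121.3
D12: 1·30 + 3·15.6 + 4·110 = 516.8
Lowest: D11 at 121.3.

D11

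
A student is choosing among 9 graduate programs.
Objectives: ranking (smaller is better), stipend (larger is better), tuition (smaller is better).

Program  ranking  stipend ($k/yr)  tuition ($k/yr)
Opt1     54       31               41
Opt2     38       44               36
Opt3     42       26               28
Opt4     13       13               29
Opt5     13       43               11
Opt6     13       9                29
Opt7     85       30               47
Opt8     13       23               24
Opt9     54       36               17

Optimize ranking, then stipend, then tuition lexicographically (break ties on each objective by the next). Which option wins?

Opt5

First minimize ranking: best is 13, kept {Opt4, Opt5, Opt6, Opt8}.
Then maximize stipend: best is 43, kept {Opt5}.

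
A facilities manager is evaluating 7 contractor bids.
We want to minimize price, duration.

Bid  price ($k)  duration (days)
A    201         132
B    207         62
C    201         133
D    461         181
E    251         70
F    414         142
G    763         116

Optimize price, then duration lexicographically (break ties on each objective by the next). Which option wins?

First minimize price: best is 201, kept {A, C}.
Then minimize duration: best is 132, kept {A}.

A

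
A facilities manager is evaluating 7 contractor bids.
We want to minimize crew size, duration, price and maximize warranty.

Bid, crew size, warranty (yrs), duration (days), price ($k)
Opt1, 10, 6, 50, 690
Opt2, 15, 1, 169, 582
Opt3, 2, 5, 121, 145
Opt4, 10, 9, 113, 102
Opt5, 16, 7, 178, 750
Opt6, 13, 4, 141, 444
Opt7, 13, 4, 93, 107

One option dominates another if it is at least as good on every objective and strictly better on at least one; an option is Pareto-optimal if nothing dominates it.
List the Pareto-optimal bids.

Opt1: not dominated (best duration).
Opt2: dominated by Opt3 (crew size 2≤15, warranty 5≥1, duration 121≤169, price 145≤582).
Opt3: not dominated (best crew size).
Opt4: not dominated (best warranty).
Opt5: dominated by Opt4 (crew size 10≤16, warranty 9≥7, duration 113≤178, price 102≤750).
Opt6: dominated by Opt3 (crew size 2≤13, warranty 5≥4, duration 121≤141, price 145≤444).
Opt7: not dominated.

Opt1, Opt3, Opt4, Opt7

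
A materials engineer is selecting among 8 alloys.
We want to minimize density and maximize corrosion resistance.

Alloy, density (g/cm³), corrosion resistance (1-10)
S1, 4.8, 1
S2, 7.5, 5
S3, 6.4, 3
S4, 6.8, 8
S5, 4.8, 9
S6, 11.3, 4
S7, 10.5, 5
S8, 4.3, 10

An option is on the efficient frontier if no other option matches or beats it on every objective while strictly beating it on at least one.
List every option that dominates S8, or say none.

none

S1: worse on density (4.8 vs 4.3).
S2: worse on density (7.5 vs 4.3).
S3: worse on density (6.4 vs 4.3).
S4: worse on density (6.8 vs 4.3).
S5: worse on density (4.8 vs 4.3).
S6: worse on density (11.3 vs 4.3).
S7: worse on density (10.5 vs 4.3).
No option dominates S8.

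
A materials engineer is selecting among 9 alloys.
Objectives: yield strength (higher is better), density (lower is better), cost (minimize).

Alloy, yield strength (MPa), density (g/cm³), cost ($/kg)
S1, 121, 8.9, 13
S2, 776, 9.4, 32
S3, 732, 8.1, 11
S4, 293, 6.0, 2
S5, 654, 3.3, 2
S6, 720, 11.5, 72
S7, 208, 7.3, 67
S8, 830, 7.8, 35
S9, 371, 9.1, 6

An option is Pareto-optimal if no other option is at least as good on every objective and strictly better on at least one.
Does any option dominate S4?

S5 vs S4: yield strength 654≥293, density 3.3≤6.0, cost 2≤2 — S5 is at least as good on every objective and strictly better on at least one, so S5 dominates S4.

Yes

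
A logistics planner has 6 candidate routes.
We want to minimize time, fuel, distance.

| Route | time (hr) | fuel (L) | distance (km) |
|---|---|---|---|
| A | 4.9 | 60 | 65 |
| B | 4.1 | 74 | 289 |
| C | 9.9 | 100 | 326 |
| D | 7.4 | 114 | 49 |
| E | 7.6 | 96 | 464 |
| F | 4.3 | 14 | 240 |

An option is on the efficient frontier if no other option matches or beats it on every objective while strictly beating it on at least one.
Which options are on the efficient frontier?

A, B, D, F

A: not dominated.
B: not dominated (best time).
C: dominated by A (time 4.9≤9.9, fuel 60≤100, distance 65≤326).
D: not dominated (best distance).
E: dominated by A (time 4.9≤7.6, fuel 60≤96, distance 65≤464).
F: not dominated (best fuel).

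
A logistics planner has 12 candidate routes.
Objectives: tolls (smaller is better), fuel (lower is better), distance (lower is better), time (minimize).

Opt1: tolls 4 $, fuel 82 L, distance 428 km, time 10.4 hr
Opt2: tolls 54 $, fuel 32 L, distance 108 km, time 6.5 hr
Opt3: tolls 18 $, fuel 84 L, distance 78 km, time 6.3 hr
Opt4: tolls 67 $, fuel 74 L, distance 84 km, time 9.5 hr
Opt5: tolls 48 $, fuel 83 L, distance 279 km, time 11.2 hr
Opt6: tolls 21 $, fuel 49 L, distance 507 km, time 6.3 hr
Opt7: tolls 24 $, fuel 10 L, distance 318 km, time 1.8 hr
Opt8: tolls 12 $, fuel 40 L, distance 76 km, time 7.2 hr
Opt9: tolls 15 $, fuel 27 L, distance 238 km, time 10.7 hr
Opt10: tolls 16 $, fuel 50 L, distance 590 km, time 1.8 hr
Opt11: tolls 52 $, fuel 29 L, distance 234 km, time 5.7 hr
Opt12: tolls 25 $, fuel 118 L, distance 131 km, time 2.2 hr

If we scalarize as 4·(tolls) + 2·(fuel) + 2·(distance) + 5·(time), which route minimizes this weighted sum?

Opt8

Opt1: 4·4 + 2·82 + 2·428 + 5·10.4 = 1088.0
Opt2: 4·54 + 2·32 + 2·108 + 5·6.5 = 528.5
Opt3: 4·18 + 2·84 + 2·78 + 5·6.3 = 427.5
Opt4: 4·67 + 2·74 + 2·84 + 5·9.5 = 631.5
Opt5: 4·48 + 2·83 + 2·279 + 5·11.2 = 972.0
Opt6: 4·21 + 2·49 + 2·507 + 5·6.3 = 1227.5
Opt7: 4·24 + 2·10 + 2·318 + 5·1.8 = 761.0
Opt8: 4·12 + 2·40 + 2·76 + 5·7.2 = 316.0
Opt9: 4·15 + 2·27 + 2·238 + 5·10.7 = 643.5
Opt10: 4·16 + 2·50 + 2·590 + 5·1.8 = 1353.0
Opt11: 4·52 + 2·29 + 2·234 + 5·5.7 = 762.5
Opt12: 4·25 + 2·118 + 2·131 + 5·2.2 = 609.0
Lowest: Opt8 at 316.0.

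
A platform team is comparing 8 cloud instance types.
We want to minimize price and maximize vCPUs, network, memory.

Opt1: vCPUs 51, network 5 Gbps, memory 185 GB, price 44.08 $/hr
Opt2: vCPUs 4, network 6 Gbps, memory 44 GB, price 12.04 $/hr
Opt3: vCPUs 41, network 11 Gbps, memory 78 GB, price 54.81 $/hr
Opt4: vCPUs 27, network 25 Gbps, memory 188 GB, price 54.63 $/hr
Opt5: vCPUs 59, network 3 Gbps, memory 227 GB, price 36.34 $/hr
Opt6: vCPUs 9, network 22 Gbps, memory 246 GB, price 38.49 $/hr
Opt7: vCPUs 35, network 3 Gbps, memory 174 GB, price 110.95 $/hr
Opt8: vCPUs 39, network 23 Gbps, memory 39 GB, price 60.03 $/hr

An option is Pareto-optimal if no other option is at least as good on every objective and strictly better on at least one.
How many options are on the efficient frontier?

7

Opt1: not dominated.
Opt2: not dominated (best price).
Opt3: not dominated.
Opt4: not dominated (best network).
Opt5: not dominated (best vCPUs).
Opt6: not dominated (best memory).
Opt7: dominated by Opt1 (vCPUs 51≥35, network 5≥3, memory 185≥174, price 44.08≤110.95).
Opt8: not dominated.
Pareto-optimal: Opt1, Opt2, Opt3, Opt4, Opt5, Opt6, Opt8 → 7.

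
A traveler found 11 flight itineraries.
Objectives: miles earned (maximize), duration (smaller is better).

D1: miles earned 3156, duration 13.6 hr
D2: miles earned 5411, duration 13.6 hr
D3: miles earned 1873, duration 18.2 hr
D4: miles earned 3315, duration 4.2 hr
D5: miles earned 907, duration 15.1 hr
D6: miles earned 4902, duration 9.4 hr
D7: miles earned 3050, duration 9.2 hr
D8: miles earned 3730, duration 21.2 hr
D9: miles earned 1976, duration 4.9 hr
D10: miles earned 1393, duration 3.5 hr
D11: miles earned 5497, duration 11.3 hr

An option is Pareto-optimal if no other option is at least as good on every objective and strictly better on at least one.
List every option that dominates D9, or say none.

D4

D4: miles earned 3315≥1976, duration 4.2≤4.9 — dominates D9.
Others (D1, D2, D3, D5, D6, D7, D8, D10, D11) are each worse than D9 on at least one objective.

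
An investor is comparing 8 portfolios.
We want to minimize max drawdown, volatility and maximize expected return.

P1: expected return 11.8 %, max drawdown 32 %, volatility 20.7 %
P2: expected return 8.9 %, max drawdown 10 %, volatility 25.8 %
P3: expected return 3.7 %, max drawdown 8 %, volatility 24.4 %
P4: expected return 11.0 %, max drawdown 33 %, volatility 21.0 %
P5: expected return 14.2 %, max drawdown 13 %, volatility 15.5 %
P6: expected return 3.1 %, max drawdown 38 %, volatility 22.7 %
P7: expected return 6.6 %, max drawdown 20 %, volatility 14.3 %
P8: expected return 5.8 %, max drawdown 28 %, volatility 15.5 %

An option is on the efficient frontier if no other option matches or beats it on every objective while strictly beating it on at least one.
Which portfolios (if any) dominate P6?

P1, P4, P5, P7, P8

P1: expected return 11.8≥3.1, max drawdown 32≤38, volatility 20.7≤22.7 — dominates P6.
P4: expected return 11.0≥3.1, max drawdown 33≤38, volatility 21.0≤22.7 — dominates P6.
P5: expected return 14.2≥3.1, max drawdown 13≤38, volatility 15.5≤22.7 — dominates P6.
P7: expected return 6.6≥3.1, max drawdown 20≤38, volatility 14.3≤22.7 — dominates P6.
P8: expected return 5.8≥3.1, max drawdown 28≤38, volatility 15.5≤22.7 — dominates P6.
Others (P2, P3) are each worse than P6 on at least one objective.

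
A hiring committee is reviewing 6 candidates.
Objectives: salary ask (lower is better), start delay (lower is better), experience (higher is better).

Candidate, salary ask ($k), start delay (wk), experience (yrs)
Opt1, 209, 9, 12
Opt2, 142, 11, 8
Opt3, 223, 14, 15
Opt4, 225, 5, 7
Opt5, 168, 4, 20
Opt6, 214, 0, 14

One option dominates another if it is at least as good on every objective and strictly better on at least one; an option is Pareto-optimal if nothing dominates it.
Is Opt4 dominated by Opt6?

Yes

Opt6 vs Opt4: salary ask 214≤225, start delay 0≤5, experience 14≥7 — Opt6 is at least as good on every objective with at least one strict improvement.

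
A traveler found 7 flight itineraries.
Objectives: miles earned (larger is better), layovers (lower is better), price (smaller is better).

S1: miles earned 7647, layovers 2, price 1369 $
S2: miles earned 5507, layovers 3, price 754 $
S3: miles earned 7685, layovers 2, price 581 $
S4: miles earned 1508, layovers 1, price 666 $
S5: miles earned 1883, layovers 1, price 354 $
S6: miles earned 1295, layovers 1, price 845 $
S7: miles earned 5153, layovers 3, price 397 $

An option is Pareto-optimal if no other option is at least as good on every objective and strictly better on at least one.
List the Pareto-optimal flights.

S1: dominated by S3 (miles earned 7685≥7647, layovers 2≤2, price 581≤1369).
S2: dominated by S3 (miles earned 7685≥5507, layovers 2≤3, price 581≤754).
S3: not dominated (best miles earned).
S4: dominated by S5 (miles earned 1883≥1508, layovers 1≤1, price 354≤666).
S5: not dominated (best price).
S6: dominated by S4 (miles earned 1508≥1295, layovers 1≤1, price 666≤845).
S7: not dominated.

S3, S5, S7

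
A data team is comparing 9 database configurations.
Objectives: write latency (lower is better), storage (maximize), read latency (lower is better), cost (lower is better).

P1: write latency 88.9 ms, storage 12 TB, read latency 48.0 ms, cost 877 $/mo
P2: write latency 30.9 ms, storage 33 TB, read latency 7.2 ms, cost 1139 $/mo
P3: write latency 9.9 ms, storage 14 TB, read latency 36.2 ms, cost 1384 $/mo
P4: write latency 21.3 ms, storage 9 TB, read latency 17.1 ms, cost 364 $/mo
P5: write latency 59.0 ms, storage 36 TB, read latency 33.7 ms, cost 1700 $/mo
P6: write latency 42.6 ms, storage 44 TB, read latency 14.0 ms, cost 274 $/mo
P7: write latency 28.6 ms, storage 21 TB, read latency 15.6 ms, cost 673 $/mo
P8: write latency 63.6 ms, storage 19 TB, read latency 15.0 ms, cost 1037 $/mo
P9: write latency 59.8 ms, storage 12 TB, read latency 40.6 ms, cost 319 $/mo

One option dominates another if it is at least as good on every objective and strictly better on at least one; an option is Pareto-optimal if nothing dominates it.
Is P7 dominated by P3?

No

P3 vs P7: P3 is worse on storage (14 vs 21), so it does not dominate P7.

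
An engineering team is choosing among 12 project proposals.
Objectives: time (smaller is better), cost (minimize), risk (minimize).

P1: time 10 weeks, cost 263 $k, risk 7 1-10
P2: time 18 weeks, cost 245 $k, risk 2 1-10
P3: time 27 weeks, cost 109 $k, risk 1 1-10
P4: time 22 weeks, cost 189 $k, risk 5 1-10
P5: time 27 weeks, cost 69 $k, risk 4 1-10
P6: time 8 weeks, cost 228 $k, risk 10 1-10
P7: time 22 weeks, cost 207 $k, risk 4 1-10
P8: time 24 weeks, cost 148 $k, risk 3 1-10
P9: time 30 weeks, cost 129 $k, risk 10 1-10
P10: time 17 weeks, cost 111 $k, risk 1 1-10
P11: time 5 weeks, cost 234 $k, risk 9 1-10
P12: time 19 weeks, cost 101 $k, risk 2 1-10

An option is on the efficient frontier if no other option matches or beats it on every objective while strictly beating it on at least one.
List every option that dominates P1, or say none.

none

P2: worse on time (18 vs 10).
P3: worse on time (27 vs 10).
P4: worse on time (22 vs 10).
P5: worse on time (27 vs 10).
P6: worse on risk (10 vs 7).
P7: worse on time (22 vs 10).
P8: worse on time (24 vs 10).
P9: worse on time (30 vs 10).
P10: worse on time (17 vs 10).
P11: worse on risk (9 vs 7).
P12: worse on time (19 vs 10).
No option dominates P1.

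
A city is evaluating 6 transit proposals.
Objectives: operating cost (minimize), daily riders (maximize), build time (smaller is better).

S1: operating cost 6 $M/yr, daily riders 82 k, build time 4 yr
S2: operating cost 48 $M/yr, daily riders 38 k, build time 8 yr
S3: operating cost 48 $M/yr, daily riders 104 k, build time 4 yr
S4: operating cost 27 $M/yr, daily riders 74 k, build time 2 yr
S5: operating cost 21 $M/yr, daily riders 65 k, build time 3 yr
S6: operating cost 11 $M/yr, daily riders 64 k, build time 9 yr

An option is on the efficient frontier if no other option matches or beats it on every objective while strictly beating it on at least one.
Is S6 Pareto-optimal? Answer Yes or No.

No

S1 vs S6: operating cost 6≤11, daily riders 82≥64, build time 4≤9 — S1 is at least as good on every objective and strictly better on at least one, so S1 dominates S6.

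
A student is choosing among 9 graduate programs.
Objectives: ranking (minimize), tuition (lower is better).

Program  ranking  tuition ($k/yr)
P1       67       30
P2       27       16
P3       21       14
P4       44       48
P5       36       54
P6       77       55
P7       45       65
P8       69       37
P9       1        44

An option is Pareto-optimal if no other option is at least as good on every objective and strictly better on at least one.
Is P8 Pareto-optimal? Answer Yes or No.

P1 vs P8: ranking 67≤69, tuition 30≤37 — P1 is at least as good on every objective and strictly better on at least one, so P1 dominates P8.

No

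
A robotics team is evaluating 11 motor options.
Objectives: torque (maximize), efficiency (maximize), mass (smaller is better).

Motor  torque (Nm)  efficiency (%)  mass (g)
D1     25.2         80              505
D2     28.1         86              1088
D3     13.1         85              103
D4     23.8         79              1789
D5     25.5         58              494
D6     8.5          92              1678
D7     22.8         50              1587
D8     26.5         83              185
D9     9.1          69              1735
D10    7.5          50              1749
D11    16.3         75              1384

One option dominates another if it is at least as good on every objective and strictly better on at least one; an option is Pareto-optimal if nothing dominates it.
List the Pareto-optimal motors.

D2, D3, D6, D8

D1: dominated by D8 (torque 26.5≥25.2, efficiency 83≥80, mass 185≤505).
D2: not dominated (best torque).
D3: not dominated (best mass).
D4: dominated by D1 (torque 25.2≥23.8, efficiency 80≥79, mass 505≤1789).
D5: dominated by D8 (torque 26.5≥25.5, efficiency 83≥58, mass 185≤494).
D6: not dominated (best efficiency).
D7: dominated by D1 (torque 25.2≥22.8, efficiency 80≥50, mass 505≤1587).
D8: not dominated.
D9: dominated by D1 (torque 25.2≥9.1, efficiency 80≥69, mass 505≤1735).
D10: dominated by D1 (torque 25.2≥7.5, efficiency 80≥50, mass 505≤1749).
D11: dominated by D1 (torque 25.2≥16.3, efficiency 80≥75, mass 505≤1384).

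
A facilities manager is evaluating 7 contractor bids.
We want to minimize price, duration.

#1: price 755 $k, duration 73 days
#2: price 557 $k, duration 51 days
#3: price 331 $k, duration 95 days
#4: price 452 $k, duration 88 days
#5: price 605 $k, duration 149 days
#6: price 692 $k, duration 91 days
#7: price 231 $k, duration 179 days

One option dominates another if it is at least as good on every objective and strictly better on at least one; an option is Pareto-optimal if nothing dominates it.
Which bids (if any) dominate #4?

#1: worse on price (755 vs 452).
#2: worse on price (557 vs 452).
#3: worse on duration (95 vs 88).
#5: worse on price (605 vs 452).
#6: worse on price (692 vs 452).
#7: worse on duration (179 vs 88).
No option dominates #4.

none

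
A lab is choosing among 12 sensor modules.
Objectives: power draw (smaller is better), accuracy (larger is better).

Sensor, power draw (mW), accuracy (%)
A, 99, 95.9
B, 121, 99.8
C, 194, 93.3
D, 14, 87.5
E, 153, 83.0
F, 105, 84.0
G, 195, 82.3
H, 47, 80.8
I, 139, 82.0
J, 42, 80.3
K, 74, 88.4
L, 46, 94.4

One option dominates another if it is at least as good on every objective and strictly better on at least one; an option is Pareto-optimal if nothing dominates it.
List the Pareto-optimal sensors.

A: not dominated.
B: not dominated (best accuracy).
C: dominated by A (power draw 99≤194, accuracy 95.9≥93.3).
D: not dominated (best power draw).
E: dominated by A (power draw 99≤153, accuracy 95.9≥83.0).
F: dominated by A (power draw 99≤105, accuracy 95.9≥84.0).
G: dominated by A (power draw 99≤195, accuracy 95.9≥82.3).
H: dominated by D (power draw 14≤47, accuracy 87.5≥80.8).
I: dominated by A (power draw 99≤139, accuracy 95.9≥82.0).
J: dominated by D (power draw 14≤42, accuracy 87.5≥80.3).
K: dominated by L (power draw 46≤74, accuracy 94.4≥88.4).
L: not dominated.

A, B, D, L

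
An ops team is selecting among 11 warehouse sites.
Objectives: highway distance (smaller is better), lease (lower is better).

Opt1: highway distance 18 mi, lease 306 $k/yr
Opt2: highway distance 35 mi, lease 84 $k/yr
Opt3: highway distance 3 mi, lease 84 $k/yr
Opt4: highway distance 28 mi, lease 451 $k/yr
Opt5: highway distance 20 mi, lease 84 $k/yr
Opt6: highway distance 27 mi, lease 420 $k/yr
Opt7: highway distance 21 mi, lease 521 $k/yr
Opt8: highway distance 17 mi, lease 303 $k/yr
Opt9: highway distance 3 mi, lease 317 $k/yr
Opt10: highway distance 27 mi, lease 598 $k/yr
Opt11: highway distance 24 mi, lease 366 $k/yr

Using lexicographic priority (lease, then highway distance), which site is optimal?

First minimize lease: best is 84, kept {Opt2, Opt3, Opt5}.
Then minimize highway distance: best is 3, kept {Opt3}.

Opt3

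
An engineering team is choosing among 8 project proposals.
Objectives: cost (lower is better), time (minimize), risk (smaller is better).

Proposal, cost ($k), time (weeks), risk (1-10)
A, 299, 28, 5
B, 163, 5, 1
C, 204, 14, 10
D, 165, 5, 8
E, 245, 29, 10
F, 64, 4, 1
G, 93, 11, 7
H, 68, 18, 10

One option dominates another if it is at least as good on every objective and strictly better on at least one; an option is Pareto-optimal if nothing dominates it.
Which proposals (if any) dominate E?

B: cost 163≤245, time 5≤29, risk 1≤10 — dominates E.
C: cost 204≤245, time 14≤29, risk 10≤10 — dominates E.
D: cost 165≤245, time 5≤29, risk 8≤10 — dominates E.
F: cost 64≤245, time 4≤29, risk 1≤10 — dominates E.
G: cost 93≤245, time 11≤29, risk 7≤10 — dominates E.
H: cost 68≤245, time 18≤29, risk 10≤10 — dominates E.
Others (A) are each worse than E on at least one objective.

B, C, D, F, G, H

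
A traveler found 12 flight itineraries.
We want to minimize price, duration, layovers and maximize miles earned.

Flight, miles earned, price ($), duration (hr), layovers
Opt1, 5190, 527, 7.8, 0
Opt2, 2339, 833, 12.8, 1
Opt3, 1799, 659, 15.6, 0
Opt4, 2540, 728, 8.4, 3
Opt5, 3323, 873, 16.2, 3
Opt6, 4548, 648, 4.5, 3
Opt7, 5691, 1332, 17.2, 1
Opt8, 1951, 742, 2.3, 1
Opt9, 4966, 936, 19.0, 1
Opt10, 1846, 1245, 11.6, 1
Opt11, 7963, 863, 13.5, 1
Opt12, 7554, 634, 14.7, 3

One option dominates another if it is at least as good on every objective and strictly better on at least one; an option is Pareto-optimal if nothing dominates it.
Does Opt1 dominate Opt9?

Yes

Opt1 vs Opt9: miles earned 5190≥4966, price 527≤936, duration 7.8≤19.0, layovers 0≤1 — Opt1 is at least as good on every objective with at least one strict improvement.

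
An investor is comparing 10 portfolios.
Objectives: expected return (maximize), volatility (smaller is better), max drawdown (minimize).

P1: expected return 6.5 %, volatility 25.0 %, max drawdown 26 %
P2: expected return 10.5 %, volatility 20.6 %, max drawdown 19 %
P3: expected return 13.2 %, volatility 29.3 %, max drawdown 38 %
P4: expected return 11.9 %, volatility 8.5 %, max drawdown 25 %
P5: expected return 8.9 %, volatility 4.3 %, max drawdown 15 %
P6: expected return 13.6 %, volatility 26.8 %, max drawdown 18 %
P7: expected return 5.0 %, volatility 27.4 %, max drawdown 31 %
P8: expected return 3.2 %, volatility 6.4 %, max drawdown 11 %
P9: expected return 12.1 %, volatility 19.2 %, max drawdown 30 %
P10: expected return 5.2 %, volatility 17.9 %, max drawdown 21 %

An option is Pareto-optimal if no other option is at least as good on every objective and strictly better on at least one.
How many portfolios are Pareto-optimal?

6

P1: dominated by P2 (expected return 10.5≥6.5, volatility 20.6≤25.0, max drawdown 19≤26).
P2: not dominated.
P3: dominated by P6 (expected return 13.6≥13.2, volatility 26.8≤29.3, max drawdown 18≤38).
P4: not dominated.
P5: not dominated (best volatility).
P6: not dominated (best expected return).
P7: dominated by P1 (expected return 6.5≥5.0, volatility 25.0≤27.4, max drawdown 26≤31).
P8: not dominated (best max drawdown).
P9: not dominated.
P10: dominated by P5 (expected return 8.9≥5.2, volatility 4.3≤17.9, max drawdown 15≤21).
Pareto-optimal: P2, P4, P5, P6, P8, P9 → 6.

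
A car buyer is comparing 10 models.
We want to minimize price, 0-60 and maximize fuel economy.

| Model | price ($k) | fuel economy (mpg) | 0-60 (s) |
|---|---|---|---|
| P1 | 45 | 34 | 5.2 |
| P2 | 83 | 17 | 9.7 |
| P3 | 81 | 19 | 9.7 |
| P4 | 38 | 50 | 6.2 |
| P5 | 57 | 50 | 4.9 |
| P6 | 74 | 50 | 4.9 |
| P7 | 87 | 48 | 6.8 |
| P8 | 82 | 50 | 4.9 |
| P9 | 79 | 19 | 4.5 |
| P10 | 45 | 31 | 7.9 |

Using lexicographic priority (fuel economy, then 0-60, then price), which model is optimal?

First maximize fuel economy: best is 50, kept {P4, P5, P6, P8}.
Then minimize 0-60: best is 4.9, kept {P5, P6, P8}.
Then minimize price: best is 57, kept {P5}.

P5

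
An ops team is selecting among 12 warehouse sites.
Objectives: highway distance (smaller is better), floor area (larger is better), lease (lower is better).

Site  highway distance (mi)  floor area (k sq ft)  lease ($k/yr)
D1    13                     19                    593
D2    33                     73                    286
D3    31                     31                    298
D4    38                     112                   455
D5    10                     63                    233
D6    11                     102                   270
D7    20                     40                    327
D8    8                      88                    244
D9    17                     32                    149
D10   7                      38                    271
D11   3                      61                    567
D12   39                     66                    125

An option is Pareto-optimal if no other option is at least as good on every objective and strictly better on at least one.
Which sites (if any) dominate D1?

D5, D6, D8, D10, D11

D5: highway distance 10≤13, floor area 63≥19, lease 233≤593 — dominates D1.
D6: highway distance 11≤13, floor area 102≥19, lease 270≤593 — dominates D1.
D8: highway distance 8≤13, floor area 88≥19, lease 244≤593 — dominates D1.
D10: highway distance 7≤13, floor area 38≥19, lease 271≤593 — dominates D1.
D11: highway distance 3≤13, floor area 61≥19, lease 567≤593 — dominates D1.
Others (D2, D3, D4, D7, D9, D12) are each worse than D1 on at least one objective.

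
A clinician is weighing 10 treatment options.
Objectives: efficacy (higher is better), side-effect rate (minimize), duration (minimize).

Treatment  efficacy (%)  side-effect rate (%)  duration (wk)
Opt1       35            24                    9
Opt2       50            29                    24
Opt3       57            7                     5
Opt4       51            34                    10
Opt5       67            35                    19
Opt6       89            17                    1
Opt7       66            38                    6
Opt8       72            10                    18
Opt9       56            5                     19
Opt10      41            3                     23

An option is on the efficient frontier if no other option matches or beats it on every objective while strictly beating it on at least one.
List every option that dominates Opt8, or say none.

none

Opt1: worse on efficacy (35 vs 72).
Opt2: worse on efficacy (50 vs 72).
Opt3: worse on efficacy (57 vs 72).
Opt4: worse on efficacy (51 vs 72).
Opt5: worse on efficacy (67 vs 72).
Opt6: worse on side-effect rate (17 vs 10).
Opt7: worse on efficacy (66 vs 72).
Opt9: worse on efficacy (56 vs 72).
Opt10: worse on efficacy (41 vs 72).
No option dominates Opt8.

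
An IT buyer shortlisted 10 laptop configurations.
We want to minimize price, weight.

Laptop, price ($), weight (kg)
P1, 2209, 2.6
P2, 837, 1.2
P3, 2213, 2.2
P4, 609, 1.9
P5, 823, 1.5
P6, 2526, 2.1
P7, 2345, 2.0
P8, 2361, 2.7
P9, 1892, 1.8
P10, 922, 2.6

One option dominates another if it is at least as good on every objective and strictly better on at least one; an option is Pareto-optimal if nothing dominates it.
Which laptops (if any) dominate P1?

P2, P4, P5, P9, P10

P2: price 837≤2209, weight 1.2≤2.6 — dominates P1.
P4: price 609≤2209, weight 1.9≤2.6 — dominates P1.
P5: price 823≤2209, weight 1.5≤2.6 — dominates P1.
P9: price 1892≤2209, weight 1.8≤2.6 — dominates P1.
P10: price 922≤2209, weight 2.6≤2.6 — dominates P1.
Others (P3, P6, P7, P8) are each worse than P1 on at least one objective.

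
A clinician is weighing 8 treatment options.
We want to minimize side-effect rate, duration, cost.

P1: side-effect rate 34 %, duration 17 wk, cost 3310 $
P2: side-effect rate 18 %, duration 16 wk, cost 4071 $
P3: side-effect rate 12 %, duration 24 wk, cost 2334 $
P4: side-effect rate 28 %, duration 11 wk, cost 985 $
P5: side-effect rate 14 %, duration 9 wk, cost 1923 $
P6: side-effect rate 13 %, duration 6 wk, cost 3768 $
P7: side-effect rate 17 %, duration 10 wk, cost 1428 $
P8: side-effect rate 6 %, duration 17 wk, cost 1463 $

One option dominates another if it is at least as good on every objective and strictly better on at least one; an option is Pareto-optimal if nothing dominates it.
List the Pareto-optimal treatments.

P1: dominated by P4 (side-effect rate 28≤34, duration 11≤17, cost 985≤3310).
P2: dominated by P5 (side-effect rate 14≤18, duration 9≤16, cost 1923≤4071).
P3: dominated by P8 (side-effect rate 6≤12, duration 17≤24, cost 1463≤2334).
P4: not dominated (best cost).
P5: not dominated.
P6: not dominated (best duration).
P7: not dominated.
P8: not dominated (best side-effect rate).

P4, P5, P6, P7, P8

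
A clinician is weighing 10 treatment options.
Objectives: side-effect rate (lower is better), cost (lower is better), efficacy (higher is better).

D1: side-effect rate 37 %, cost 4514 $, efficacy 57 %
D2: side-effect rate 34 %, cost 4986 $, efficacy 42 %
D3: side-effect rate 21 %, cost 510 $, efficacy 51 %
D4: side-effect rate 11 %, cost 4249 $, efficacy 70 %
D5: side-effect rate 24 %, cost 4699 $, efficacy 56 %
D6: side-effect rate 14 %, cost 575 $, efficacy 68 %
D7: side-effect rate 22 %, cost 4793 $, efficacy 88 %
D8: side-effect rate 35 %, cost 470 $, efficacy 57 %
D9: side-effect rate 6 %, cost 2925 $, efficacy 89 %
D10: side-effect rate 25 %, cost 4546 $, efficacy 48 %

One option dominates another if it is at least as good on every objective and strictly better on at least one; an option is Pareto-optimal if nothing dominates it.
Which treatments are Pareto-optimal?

D1: dominated by D4 (side-effect rate 11≤37, cost 4249≤4514, efficacy 70≥57).
D2: dominated by D3 (side-effect rate 21≤34, cost 510≤4986, efficacy 51≥42).
D3: not dominated.
D4: dominated by D9 (side-effect rate 6≤11, cost 2925≤4249, efficacy 89≥70).
D5: dominated by D4 (side-effect rate 11≤24, cost 4249≤4699, efficacy 70≥56).
D6: not dominated.
D7: dominated by D9 (side-effect rate 6≤22, cost 2925≤4793, efficacy 89≥88).
D8: not dominated (best cost).
D9: not dominated (best side-effect rate).
D10: dominated by D3 (side-effect rate 21≤25, cost 510≤4546, efficacy 51≥48).

D3, D6, D8, D9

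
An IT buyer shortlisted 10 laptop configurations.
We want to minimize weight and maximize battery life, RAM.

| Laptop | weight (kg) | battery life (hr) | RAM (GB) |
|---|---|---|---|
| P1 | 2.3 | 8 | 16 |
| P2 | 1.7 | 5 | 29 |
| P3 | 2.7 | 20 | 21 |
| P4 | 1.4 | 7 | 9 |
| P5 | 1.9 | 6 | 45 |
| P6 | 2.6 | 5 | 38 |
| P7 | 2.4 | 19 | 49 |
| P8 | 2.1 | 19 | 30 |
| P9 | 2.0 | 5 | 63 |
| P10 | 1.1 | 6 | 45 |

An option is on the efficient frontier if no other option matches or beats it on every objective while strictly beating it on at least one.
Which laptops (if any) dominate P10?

none

P1: worse on weight (2.3 vs 1.1).
P2: worse on weight (1.7 vs 1.1).
P3: worse on weight (2.7 vs 1.1).
P4: worse on weight (1.4 vs 1.1).
P5: worse on weight (1.9 vs 1.1).
P6: worse on weight (2.6 vs 1.1).
P7: worse on weight (2.4 vs 1.1).
P8: worse on weight (2.1 vs 1.1).
P9: worse on weight (2.0 vs 1.1).
No option dominates P10.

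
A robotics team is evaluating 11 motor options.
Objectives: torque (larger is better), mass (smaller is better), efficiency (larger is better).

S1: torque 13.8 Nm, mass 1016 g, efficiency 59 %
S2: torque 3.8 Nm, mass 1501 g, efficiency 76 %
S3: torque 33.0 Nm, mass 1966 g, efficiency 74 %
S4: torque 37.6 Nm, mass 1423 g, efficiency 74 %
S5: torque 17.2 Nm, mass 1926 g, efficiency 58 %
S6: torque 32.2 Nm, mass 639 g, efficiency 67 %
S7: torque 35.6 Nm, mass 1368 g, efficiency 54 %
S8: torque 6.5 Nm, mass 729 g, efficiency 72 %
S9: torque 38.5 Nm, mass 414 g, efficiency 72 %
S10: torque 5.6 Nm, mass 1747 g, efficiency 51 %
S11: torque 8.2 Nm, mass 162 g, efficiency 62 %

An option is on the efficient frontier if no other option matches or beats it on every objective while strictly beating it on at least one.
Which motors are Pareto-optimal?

S2, S4, S9, S11

S1: dominated by S6 (torque 32.2≥13.8, mass 639≤1016, efficiency 67≥59).
S2: not dominated (best efficiency).
S3: dominated by S4 (torque 37.6≥33.0, mass 1423≤1966, efficiency 74≥74).
S4: not dominated.
S5: dominated by S4 (torque 37.6≥17.2, mass 1423≤1926, efficiency 74≥58).
S6: dominated by S9 (torque 38.5≥32.2, mass 414≤639, efficiency 72≥67).
S7: dominated by S9 (torque 38.5≥35.6, mass 414≤1368, efficiency 72≥54).
S8: dominated by S9 (torque 38.5≥6.5, mass 414≤729, efficiency 72≥72).
S9: not dominated (best torque).
S10: dominated by S1 (torque 13.8≥5.6, mass 1016≤1747, efficiency 59≥51).
S11: not dominated (best mass).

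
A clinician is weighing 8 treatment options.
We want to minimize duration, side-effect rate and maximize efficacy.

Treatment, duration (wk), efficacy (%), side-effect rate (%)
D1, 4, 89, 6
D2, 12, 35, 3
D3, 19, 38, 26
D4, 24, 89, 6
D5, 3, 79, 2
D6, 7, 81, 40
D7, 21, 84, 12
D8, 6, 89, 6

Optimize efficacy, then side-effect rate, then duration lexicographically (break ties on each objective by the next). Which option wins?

D1

First maximize efficacy: best is 89, kept {D1, D4, D8}.
Then minimize side-effect rate: best is 6, kept {D1, D4, D8}.
Then minimize duration: best is 4, kept {D1}.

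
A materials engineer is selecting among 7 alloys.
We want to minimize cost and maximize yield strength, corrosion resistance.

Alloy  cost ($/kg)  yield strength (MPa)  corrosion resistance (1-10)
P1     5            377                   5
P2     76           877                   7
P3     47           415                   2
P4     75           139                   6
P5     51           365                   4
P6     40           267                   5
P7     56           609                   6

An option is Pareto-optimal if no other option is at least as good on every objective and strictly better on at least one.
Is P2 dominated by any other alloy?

No

P1: worse on yield strength (377 vs 877).
P3: worse on yield strength (415 vs 877).
P4: worse on yield strength (139 vs 877).
P5: worse on yield strength (365 vs 877).
P6: worse on yield strength (267 vs 877).
P7: worse on yield strength (609 vs 877).
No option is at least as good as P2 on every objective and strictly better on one.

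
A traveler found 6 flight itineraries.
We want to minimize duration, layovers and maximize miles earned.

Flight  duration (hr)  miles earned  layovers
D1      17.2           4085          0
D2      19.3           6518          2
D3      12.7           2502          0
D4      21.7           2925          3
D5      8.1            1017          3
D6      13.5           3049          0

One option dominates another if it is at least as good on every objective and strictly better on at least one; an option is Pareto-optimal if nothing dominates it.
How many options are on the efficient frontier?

D1: not dominated.
D2: not dominated (best miles earned).
D3: not dominated.
D4: dominated by D1 (duration 17.2≤21.7, miles earned 4085≥2925, layovers 0≤3).
D5: not dominated (best duration).
D6: not dominated.
Pareto-optimal: D1, D2, D3, D5, D6 → 5.

5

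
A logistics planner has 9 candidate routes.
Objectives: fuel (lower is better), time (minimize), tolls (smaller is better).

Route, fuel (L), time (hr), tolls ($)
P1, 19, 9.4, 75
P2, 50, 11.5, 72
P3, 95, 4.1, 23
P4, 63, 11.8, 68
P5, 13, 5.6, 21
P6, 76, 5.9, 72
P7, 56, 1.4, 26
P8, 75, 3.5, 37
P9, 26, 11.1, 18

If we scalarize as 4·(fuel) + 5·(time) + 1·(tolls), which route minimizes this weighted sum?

P1: 4·19 + 5·9.4 + 1·75 = 198.0
P2: 4·50 + 5·11.5 + 1·72 = 329.5
P3: 4·95 + 5·4.1 + 1·23 = 423.5
P4: 4·63 + 5·11.8 + 1·68 = 379.0
P5: 4·13 + 5·5.6 + 1·21 = 101.0
P6: 4·76 + 5·5.9 + 1·72 = 405.5
P7: 4·56 + 5·1.4 + 1·26 = 257.0
P8: 4·75 + 5·3.5 + 1·37 = 354.5
P9: 4·26 + 5·11.1 + 1·18 = 177.5
Lowest: P5 at 101.0.

P5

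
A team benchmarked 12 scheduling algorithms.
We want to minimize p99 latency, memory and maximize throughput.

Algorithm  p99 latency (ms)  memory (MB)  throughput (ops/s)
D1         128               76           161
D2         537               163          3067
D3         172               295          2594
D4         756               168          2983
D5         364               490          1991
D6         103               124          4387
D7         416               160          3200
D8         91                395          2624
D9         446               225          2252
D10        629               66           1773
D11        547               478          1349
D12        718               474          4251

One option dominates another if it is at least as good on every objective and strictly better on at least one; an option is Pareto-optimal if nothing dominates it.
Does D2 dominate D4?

Yes

D2 vs D4: p99 latency 537≤756, memory 163≤168, throughput 3067≥2983 — D2 is at least as good on every objective with at least one strict improvement.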